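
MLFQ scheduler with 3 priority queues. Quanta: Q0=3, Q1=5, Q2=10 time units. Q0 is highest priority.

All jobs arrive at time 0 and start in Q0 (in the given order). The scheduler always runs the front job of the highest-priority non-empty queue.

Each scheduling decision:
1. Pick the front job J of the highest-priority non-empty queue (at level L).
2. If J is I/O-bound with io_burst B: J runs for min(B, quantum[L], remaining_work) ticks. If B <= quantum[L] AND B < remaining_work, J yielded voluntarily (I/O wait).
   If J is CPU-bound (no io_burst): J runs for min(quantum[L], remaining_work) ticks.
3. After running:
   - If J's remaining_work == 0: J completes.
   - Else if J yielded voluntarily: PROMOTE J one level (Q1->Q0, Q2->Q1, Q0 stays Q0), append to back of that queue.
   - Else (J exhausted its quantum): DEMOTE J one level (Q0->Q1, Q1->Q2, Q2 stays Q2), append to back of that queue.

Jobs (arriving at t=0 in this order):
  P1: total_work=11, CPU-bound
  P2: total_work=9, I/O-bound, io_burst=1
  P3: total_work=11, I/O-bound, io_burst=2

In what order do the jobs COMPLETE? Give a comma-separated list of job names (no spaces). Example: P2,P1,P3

t=0-3: P1@Q0 runs 3, rem=8, quantum used, demote→Q1. Q0=[P2,P3] Q1=[P1] Q2=[]
t=3-4: P2@Q0 runs 1, rem=8, I/O yield, promote→Q0. Q0=[P3,P2] Q1=[P1] Q2=[]
t=4-6: P3@Q0 runs 2, rem=9, I/O yield, promote→Q0. Q0=[P2,P3] Q1=[P1] Q2=[]
t=6-7: P2@Q0 runs 1, rem=7, I/O yield, promote→Q0. Q0=[P3,P2] Q1=[P1] Q2=[]
t=7-9: P3@Q0 runs 2, rem=7, I/O yield, promote→Q0. Q0=[P2,P3] Q1=[P1] Q2=[]
t=9-10: P2@Q0 runs 1, rem=6, I/O yield, promote→Q0. Q0=[P3,P2] Q1=[P1] Q2=[]
t=10-12: P3@Q0 runs 2, rem=5, I/O yield, promote→Q0. Q0=[P2,P3] Q1=[P1] Q2=[]
t=12-13: P2@Q0 runs 1, rem=5, I/O yield, promote→Q0. Q0=[P3,P2] Q1=[P1] Q2=[]
t=13-15: P3@Q0 runs 2, rem=3, I/O yield, promote→Q0. Q0=[P2,P3] Q1=[P1] Q2=[]
t=15-16: P2@Q0 runs 1, rem=4, I/O yield, promote→Q0. Q0=[P3,P2] Q1=[P1] Q2=[]
t=16-18: P3@Q0 runs 2, rem=1, I/O yield, promote→Q0. Q0=[P2,P3] Q1=[P1] Q2=[]
t=18-19: P2@Q0 runs 1, rem=3, I/O yield, promote→Q0. Q0=[P3,P2] Q1=[P1] Q2=[]
t=19-20: P3@Q0 runs 1, rem=0, completes. Q0=[P2] Q1=[P1] Q2=[]
t=20-21: P2@Q0 runs 1, rem=2, I/O yield, promote→Q0. Q0=[P2] Q1=[P1] Q2=[]
t=21-22: P2@Q0 runs 1, rem=1, I/O yield, promote→Q0. Q0=[P2] Q1=[P1] Q2=[]
t=22-23: P2@Q0 runs 1, rem=0, completes. Q0=[] Q1=[P1] Q2=[]
t=23-28: P1@Q1 runs 5, rem=3, quantum used, demote→Q2. Q0=[] Q1=[] Q2=[P1]
t=28-31: P1@Q2 runs 3, rem=0, completes. Q0=[] Q1=[] Q2=[]

Answer: P3,P2,P1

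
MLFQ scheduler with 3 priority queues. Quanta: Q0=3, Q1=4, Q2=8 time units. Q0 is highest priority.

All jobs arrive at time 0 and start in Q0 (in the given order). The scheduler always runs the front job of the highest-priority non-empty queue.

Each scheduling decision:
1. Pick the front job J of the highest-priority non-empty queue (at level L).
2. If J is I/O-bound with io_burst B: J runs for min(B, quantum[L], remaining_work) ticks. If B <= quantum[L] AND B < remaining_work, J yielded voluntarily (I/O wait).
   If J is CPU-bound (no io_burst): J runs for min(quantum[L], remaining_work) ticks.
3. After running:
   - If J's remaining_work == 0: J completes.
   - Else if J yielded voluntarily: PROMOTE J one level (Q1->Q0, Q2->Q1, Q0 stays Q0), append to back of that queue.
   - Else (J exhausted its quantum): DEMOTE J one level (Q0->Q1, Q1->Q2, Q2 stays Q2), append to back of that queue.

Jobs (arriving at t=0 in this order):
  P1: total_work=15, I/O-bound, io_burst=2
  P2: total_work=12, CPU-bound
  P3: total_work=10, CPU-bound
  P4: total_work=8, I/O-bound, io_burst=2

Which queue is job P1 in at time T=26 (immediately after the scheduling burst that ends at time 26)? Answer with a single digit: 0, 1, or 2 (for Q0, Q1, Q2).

t=0-2: P1@Q0 runs 2, rem=13, I/O yield, promote→Q0. Q0=[P2,P3,P4,P1] Q1=[] Q2=[]
t=2-5: P2@Q0 runs 3, rem=9, quantum used, demote→Q1. Q0=[P3,P4,P1] Q1=[P2] Q2=[]
t=5-8: P3@Q0 runs 3, rem=7, quantum used, demote→Q1. Q0=[P4,P1] Q1=[P2,P3] Q2=[]
t=8-10: P4@Q0 runs 2, rem=6, I/O yield, promote→Q0. Q0=[P1,P4] Q1=[P2,P3] Q2=[]
t=10-12: P1@Q0 runs 2, rem=11, I/O yield, promote→Q0. Q0=[P4,P1] Q1=[P2,P3] Q2=[]
t=12-14: P4@Q0 runs 2, rem=4, I/O yield, promote→Q0. Q0=[P1,P4] Q1=[P2,P3] Q2=[]
t=14-16: P1@Q0 runs 2, rem=9, I/O yield, promote→Q0. Q0=[P4,P1] Q1=[P2,P3] Q2=[]
t=16-18: P4@Q0 runs 2, rem=2, I/O yield, promote→Q0. Q0=[P1,P4] Q1=[P2,P3] Q2=[]
t=18-20: P1@Q0 runs 2, rem=7, I/O yield, promote→Q0. Q0=[P4,P1] Q1=[P2,P3] Q2=[]
t=20-22: P4@Q0 runs 2, rem=0, completes. Q0=[P1] Q1=[P2,P3] Q2=[]
t=22-24: P1@Q0 runs 2, rem=5, I/O yield, promote→Q0. Q0=[P1] Q1=[P2,P3] Q2=[]
t=24-26: P1@Q0 runs 2, rem=3, I/O yield, promote→Q0. Q0=[P1] Q1=[P2,P3] Q2=[]
t=26-28: P1@Q0 runs 2, rem=1, I/O yield, promote→Q0. Q0=[P1] Q1=[P2,P3] Q2=[]
t=28-29: P1@Q0 runs 1, rem=0, completes. Q0=[] Q1=[P2,P3] Q2=[]
t=29-33: P2@Q1 runs 4, rem=5, quantum used, demote→Q2. Q0=[] Q1=[P3] Q2=[P2]
t=33-37: P3@Q1 runs 4, rem=3, quantum used, demote→Q2. Q0=[] Q1=[] Q2=[P2,P3]
t=37-42: P2@Q2 runs 5, rem=0, completes. Q0=[] Q1=[] Q2=[P3]
t=42-45: P3@Q2 runs 3, rem=0, completes. Q0=[] Q1=[] Q2=[]

Answer: 0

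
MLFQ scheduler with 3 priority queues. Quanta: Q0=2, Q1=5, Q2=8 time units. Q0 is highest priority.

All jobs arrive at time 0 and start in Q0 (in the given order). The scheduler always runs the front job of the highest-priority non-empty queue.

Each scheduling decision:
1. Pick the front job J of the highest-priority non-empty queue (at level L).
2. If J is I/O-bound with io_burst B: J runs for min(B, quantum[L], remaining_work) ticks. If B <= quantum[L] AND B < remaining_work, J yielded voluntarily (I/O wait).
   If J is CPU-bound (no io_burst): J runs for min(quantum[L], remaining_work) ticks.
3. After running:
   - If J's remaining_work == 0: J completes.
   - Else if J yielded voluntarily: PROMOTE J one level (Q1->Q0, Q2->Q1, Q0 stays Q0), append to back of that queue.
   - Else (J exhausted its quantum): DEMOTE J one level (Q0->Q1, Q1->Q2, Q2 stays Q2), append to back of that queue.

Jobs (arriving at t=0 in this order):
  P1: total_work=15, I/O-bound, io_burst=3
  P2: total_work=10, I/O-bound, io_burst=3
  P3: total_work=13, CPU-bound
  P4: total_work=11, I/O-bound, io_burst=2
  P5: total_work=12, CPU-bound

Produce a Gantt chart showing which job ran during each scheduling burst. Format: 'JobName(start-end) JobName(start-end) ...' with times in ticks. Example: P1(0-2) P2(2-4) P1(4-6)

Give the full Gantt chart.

t=0-2: P1@Q0 runs 2, rem=13, quantum used, demote→Q1. Q0=[P2,P3,P4,P5] Q1=[P1] Q2=[]
t=2-4: P2@Q0 runs 2, rem=8, quantum used, demote→Q1. Q0=[P3,P4,P5] Q1=[P1,P2] Q2=[]
t=4-6: P3@Q0 runs 2, rem=11, quantum used, demote→Q1. Q0=[P4,P5] Q1=[P1,P2,P3] Q2=[]
t=6-8: P4@Q0 runs 2, rem=9, I/O yield, promote→Q0. Q0=[P5,P4] Q1=[P1,P2,P3] Q2=[]
t=8-10: P5@Q0 runs 2, rem=10, quantum used, demote→Q1. Q0=[P4] Q1=[P1,P2,P3,P5] Q2=[]
t=10-12: P4@Q0 runs 2, rem=7, I/O yield, promote→Q0. Q0=[P4] Q1=[P1,P2,P3,P5] Q2=[]
t=12-14: P4@Q0 runs 2, rem=5, I/O yield, promote→Q0. Q0=[P4] Q1=[P1,P2,P3,P5] Q2=[]
t=14-16: P4@Q0 runs 2, rem=3, I/O yield, promote→Q0. Q0=[P4] Q1=[P1,P2,P3,P5] Q2=[]
t=16-18: P4@Q0 runs 2, rem=1, I/O yield, promote→Q0. Q0=[P4] Q1=[P1,P2,P3,P5] Q2=[]
t=18-19: P4@Q0 runs 1, rem=0, completes. Q0=[] Q1=[P1,P2,P3,P5] Q2=[]
t=19-22: P1@Q1 runs 3, rem=10, I/O yield, promote→Q0. Q0=[P1] Q1=[P2,P3,P5] Q2=[]
t=22-24: P1@Q0 runs 2, rem=8, quantum used, demote→Q1. Q0=[] Q1=[P2,P3,P5,P1] Q2=[]
t=24-27: P2@Q1 runs 3, rem=5, I/O yield, promote→Q0. Q0=[P2] Q1=[P3,P5,P1] Q2=[]
t=27-29: P2@Q0 runs 2, rem=3, quantum used, demote→Q1. Q0=[] Q1=[P3,P5,P1,P2] Q2=[]
t=29-34: P3@Q1 runs 5, rem=6, quantum used, demote→Q2. Q0=[] Q1=[P5,P1,P2] Q2=[P3]
t=34-39: P5@Q1 runs 5, rem=5, quantum used, demote→Q2. Q0=[] Q1=[P1,P2] Q2=[P3,P5]
t=39-42: P1@Q1 runs 3, rem=5, I/O yield, promote→Q0. Q0=[P1] Q1=[P2] Q2=[P3,P5]
t=42-44: P1@Q0 runs 2, rem=3, quantum used, demote→Q1. Q0=[] Q1=[P2,P1] Q2=[P3,P5]
t=44-47: P2@Q1 runs 3, rem=0, completes. Q0=[] Q1=[P1] Q2=[P3,P5]
t=47-50: P1@Q1 runs 3, rem=0, completes. Q0=[] Q1=[] Q2=[P3,P5]
t=50-56: P3@Q2 runs 6, rem=0, completes. Q0=[] Q1=[] Q2=[P5]
t=56-61: P5@Q2 runs 5, rem=0, completes. Q0=[] Q1=[] Q2=[]

Answer: P1(0-2) P2(2-4) P3(4-6) P4(6-8) P5(8-10) P4(10-12) P4(12-14) P4(14-16) P4(16-18) P4(18-19) P1(19-22) P1(22-24) P2(24-27) P2(27-29) P3(29-34) P5(34-39) P1(39-42) P1(42-44) P2(44-47) P1(47-50) P3(50-56) P5(56-61)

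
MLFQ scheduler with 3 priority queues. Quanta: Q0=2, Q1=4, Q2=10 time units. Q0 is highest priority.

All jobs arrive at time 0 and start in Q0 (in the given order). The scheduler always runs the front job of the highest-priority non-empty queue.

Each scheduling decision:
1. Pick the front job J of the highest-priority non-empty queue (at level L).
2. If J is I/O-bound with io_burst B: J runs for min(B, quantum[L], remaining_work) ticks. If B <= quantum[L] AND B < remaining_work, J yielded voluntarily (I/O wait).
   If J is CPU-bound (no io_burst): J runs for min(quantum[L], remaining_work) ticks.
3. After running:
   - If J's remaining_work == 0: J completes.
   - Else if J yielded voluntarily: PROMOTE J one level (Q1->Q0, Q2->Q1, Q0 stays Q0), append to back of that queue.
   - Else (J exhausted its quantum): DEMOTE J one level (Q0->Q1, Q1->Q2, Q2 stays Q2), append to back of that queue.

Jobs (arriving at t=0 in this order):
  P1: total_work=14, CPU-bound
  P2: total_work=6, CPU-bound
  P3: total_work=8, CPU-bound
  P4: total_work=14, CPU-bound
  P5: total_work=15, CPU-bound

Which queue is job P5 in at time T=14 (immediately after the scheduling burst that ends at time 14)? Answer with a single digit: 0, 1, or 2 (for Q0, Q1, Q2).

Answer: 1

Derivation:
t=0-2: P1@Q0 runs 2, rem=12, quantum used, demote→Q1. Q0=[P2,P3,P4,P5] Q1=[P1] Q2=[]
t=2-4: P2@Q0 runs 2, rem=4, quantum used, demote→Q1. Q0=[P3,P4,P5] Q1=[P1,P2] Q2=[]
t=4-6: P3@Q0 runs 2, rem=6, quantum used, demote→Q1. Q0=[P4,P5] Q1=[P1,P2,P3] Q2=[]
t=6-8: P4@Q0 runs 2, rem=12, quantum used, demote→Q1. Q0=[P5] Q1=[P1,P2,P3,P4] Q2=[]
t=8-10: P5@Q0 runs 2, rem=13, quantum used, demote→Q1. Q0=[] Q1=[P1,P2,P3,P4,P5] Q2=[]
t=10-14: P1@Q1 runs 4, rem=8, quantum used, demote→Q2. Q0=[] Q1=[P2,P3,P4,P5] Q2=[P1]
t=14-18: P2@Q1 runs 4, rem=0, completes. Q0=[] Q1=[P3,P4,P5] Q2=[P1]
t=18-22: P3@Q1 runs 4, rem=2, quantum used, demote→Q2. Q0=[] Q1=[P4,P5] Q2=[P1,P3]
t=22-26: P4@Q1 runs 4, rem=8, quantum used, demote→Q2. Q0=[] Q1=[P5] Q2=[P1,P3,P4]
t=26-30: P5@Q1 runs 4, rem=9, quantum used, demote→Q2. Q0=[] Q1=[] Q2=[P1,P3,P4,P5]
t=30-38: P1@Q2 runs 8, rem=0, completes. Q0=[] Q1=[] Q2=[P3,P4,P5]
t=38-40: P3@Q2 runs 2, rem=0, completes. Q0=[] Q1=[] Q2=[P4,P5]
t=40-48: P4@Q2 runs 8, rem=0, completes. Q0=[] Q1=[] Q2=[P5]
t=48-57: P5@Q2 runs 9, rem=0, completes. Q0=[] Q1=[] Q2=[]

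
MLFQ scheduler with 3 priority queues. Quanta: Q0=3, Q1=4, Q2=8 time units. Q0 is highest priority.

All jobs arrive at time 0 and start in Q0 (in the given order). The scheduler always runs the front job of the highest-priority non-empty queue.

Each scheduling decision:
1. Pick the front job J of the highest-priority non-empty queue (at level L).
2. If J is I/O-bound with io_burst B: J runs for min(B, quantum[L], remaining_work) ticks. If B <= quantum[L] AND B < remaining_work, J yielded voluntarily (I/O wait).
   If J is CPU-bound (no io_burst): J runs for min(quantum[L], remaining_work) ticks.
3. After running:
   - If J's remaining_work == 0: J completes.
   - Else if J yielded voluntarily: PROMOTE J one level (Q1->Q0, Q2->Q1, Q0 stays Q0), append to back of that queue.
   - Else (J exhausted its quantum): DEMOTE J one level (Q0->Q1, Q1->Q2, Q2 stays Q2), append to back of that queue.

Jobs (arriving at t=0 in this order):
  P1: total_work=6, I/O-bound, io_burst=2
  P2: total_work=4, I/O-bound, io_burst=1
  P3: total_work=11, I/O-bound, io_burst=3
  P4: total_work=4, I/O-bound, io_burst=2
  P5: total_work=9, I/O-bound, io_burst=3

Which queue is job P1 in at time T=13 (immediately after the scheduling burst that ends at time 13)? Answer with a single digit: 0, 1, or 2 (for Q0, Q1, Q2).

Answer: 0

Derivation:
t=0-2: P1@Q0 runs 2, rem=4, I/O yield, promote→Q0. Q0=[P2,P3,P4,P5,P1] Q1=[] Q2=[]
t=2-3: P2@Q0 runs 1, rem=3, I/O yield, promote→Q0. Q0=[P3,P4,P5,P1,P2] Q1=[] Q2=[]
t=3-6: P3@Q0 runs 3, rem=8, I/O yield, promote→Q0. Q0=[P4,P5,P1,P2,P3] Q1=[] Q2=[]
t=6-8: P4@Q0 runs 2, rem=2, I/O yield, promote→Q0. Q0=[P5,P1,P2,P3,P4] Q1=[] Q2=[]
t=8-11: P5@Q0 runs 3, rem=6, I/O yield, promote→Q0. Q0=[P1,P2,P3,P4,P5] Q1=[] Q2=[]
t=11-13: P1@Q0 runs 2, rem=2, I/O yield, promote→Q0. Q0=[P2,P3,P4,P5,P1] Q1=[] Q2=[]
t=13-14: P2@Q0 runs 1, rem=2, I/O yield, promote→Q0. Q0=[P3,P4,P5,P1,P2] Q1=[] Q2=[]
t=14-17: P3@Q0 runs 3, rem=5, I/O yield, promote→Q0. Q0=[P4,P5,P1,P2,P3] Q1=[] Q2=[]
t=17-19: P4@Q0 runs 2, rem=0, completes. Q0=[P5,P1,P2,P3] Q1=[] Q2=[]
t=19-22: P5@Q0 runs 3, rem=3, I/O yield, promote→Q0. Q0=[P1,P2,P3,P5] Q1=[] Q2=[]
t=22-24: P1@Q0 runs 2, rem=0, completes. Q0=[P2,P3,P5] Q1=[] Q2=[]
t=24-25: P2@Q0 runs 1, rem=1, I/O yield, promote→Q0. Q0=[P3,P5,P2] Q1=[] Q2=[]
t=25-28: P3@Q0 runs 3, rem=2, I/O yield, promote→Q0. Q0=[P5,P2,P3] Q1=[] Q2=[]
t=28-31: P5@Q0 runs 3, rem=0, completes. Q0=[P2,P3] Q1=[] Q2=[]
t=31-32: P2@Q0 runs 1, rem=0, completes. Q0=[P3] Q1=[] Q2=[]
t=32-34: P3@Q0 runs 2, rem=0, completes. Q0=[] Q1=[] Q2=[]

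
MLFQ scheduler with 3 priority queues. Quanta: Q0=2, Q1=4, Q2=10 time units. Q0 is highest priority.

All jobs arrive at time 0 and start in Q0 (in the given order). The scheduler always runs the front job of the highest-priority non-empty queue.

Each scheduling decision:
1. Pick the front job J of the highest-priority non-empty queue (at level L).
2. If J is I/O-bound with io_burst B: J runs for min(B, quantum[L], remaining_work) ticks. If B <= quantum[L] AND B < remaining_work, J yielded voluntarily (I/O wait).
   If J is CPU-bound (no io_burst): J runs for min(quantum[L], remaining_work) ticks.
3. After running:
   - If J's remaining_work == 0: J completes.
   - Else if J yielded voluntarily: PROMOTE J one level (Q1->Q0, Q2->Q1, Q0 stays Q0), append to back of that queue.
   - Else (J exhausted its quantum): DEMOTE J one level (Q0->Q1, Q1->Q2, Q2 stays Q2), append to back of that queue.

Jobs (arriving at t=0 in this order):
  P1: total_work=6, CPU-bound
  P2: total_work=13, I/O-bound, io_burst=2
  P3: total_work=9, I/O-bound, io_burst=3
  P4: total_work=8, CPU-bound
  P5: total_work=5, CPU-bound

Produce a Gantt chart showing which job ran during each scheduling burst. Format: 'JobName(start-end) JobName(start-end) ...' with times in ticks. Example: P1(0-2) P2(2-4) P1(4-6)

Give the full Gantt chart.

t=0-2: P1@Q0 runs 2, rem=4, quantum used, demote→Q1. Q0=[P2,P3,P4,P5] Q1=[P1] Q2=[]
t=2-4: P2@Q0 runs 2, rem=11, I/O yield, promote→Q0. Q0=[P3,P4,P5,P2] Q1=[P1] Q2=[]
t=4-6: P3@Q0 runs 2, rem=7, quantum used, demote→Q1. Q0=[P4,P5,P2] Q1=[P1,P3] Q2=[]
t=6-8: P4@Q0 runs 2, rem=6, quantum used, demote→Q1. Q0=[P5,P2] Q1=[P1,P3,P4] Q2=[]
t=8-10: P5@Q0 runs 2, rem=3, quantum used, demote→Q1. Q0=[P2] Q1=[P1,P3,P4,P5] Q2=[]
t=10-12: P2@Q0 runs 2, rem=9, I/O yield, promote→Q0. Q0=[P2] Q1=[P1,P3,P4,P5] Q2=[]
t=12-14: P2@Q0 runs 2, rem=7, I/O yield, promote→Q0. Q0=[P2] Q1=[P1,P3,P4,P5] Q2=[]
t=14-16: P2@Q0 runs 2, rem=5, I/O yield, promote→Q0. Q0=[P2] Q1=[P1,P3,P4,P5] Q2=[]
t=16-18: P2@Q0 runs 2, rem=3, I/O yield, promote→Q0. Q0=[P2] Q1=[P1,P3,P4,P5] Q2=[]
t=18-20: P2@Q0 runs 2, rem=1, I/O yield, promote→Q0. Q0=[P2] Q1=[P1,P3,P4,P5] Q2=[]
t=20-21: P2@Q0 runs 1, rem=0, completes. Q0=[] Q1=[P1,P3,P4,P5] Q2=[]
t=21-25: P1@Q1 runs 4, rem=0, completes. Q0=[] Q1=[P3,P4,P5] Q2=[]
t=25-28: P3@Q1 runs 3, rem=4, I/O yield, promote→Q0. Q0=[P3] Q1=[P4,P5] Q2=[]
t=28-30: P3@Q0 runs 2, rem=2, quantum used, demote→Q1. Q0=[] Q1=[P4,P5,P3] Q2=[]
t=30-34: P4@Q1 runs 4, rem=2, quantum used, demote→Q2. Q0=[] Q1=[P5,P3] Q2=[P4]
t=34-37: P5@Q1 runs 3, rem=0, completes. Q0=[] Q1=[P3] Q2=[P4]
t=37-39: P3@Q1 runs 2, rem=0, completes. Q0=[] Q1=[] Q2=[P4]
t=39-41: P4@Q2 runs 2, rem=0, completes. Q0=[] Q1=[] Q2=[]

Answer: P1(0-2) P2(2-4) P3(4-6) P4(6-8) P5(8-10) P2(10-12) P2(12-14) P2(14-16) P2(16-18) P2(18-20) P2(20-21) P1(21-25) P3(25-28) P3(28-30) P4(30-34) P5(34-37) P3(37-39) P4(39-41)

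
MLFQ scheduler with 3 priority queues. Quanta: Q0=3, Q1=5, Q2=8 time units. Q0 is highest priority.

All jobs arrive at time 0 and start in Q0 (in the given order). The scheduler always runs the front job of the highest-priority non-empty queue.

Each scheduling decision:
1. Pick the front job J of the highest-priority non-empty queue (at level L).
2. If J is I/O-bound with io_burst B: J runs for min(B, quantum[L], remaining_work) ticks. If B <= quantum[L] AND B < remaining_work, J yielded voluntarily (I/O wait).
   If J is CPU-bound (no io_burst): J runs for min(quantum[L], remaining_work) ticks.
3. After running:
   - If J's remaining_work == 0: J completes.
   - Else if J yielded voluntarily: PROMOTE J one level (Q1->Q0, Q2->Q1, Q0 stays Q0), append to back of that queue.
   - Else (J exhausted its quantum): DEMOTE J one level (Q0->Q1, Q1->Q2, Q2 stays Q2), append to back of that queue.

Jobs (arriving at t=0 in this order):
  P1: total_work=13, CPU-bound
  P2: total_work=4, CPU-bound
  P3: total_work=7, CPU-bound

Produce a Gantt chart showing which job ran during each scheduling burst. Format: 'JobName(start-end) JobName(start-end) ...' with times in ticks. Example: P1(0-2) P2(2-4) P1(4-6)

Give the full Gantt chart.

t=0-3: P1@Q0 runs 3, rem=10, quantum used, demote→Q1. Q0=[P2,P3] Q1=[P1] Q2=[]
t=3-6: P2@Q0 runs 3, rem=1, quantum used, demote→Q1. Q0=[P3] Q1=[P1,P2] Q2=[]
t=6-9: P3@Q0 runs 3, rem=4, quantum used, demote→Q1. Q0=[] Q1=[P1,P2,P3] Q2=[]
t=9-14: P1@Q1 runs 5, rem=5, quantum used, demote→Q2. Q0=[] Q1=[P2,P3] Q2=[P1]
t=14-15: P2@Q1 runs 1, rem=0, completes. Q0=[] Q1=[P3] Q2=[P1]
t=15-19: P3@Q1 runs 4, rem=0, completes. Q0=[] Q1=[] Q2=[P1]
t=19-24: P1@Q2 runs 5, rem=0, completes. Q0=[] Q1=[] Q2=[]

Answer: P1(0-3) P2(3-6) P3(6-9) P1(9-14) P2(14-15) P3(15-19) P1(19-24)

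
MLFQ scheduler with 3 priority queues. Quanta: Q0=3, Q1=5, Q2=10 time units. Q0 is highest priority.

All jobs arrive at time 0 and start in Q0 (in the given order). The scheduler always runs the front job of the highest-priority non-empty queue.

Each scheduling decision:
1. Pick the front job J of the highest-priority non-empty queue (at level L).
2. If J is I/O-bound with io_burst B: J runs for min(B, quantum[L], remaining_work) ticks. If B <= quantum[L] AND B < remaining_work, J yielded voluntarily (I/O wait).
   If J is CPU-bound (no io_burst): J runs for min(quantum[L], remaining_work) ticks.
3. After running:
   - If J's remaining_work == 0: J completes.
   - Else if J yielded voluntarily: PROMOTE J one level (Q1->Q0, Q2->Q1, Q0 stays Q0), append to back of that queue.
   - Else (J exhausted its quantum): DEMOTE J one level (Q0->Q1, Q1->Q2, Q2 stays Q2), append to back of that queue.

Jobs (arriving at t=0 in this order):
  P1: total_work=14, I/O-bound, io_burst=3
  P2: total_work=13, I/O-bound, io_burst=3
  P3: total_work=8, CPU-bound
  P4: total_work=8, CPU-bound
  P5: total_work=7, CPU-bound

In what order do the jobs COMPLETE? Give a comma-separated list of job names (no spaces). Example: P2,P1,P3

Answer: P1,P2,P3,P4,P5

Derivation:
t=0-3: P1@Q0 runs 3, rem=11, I/O yield, promote→Q0. Q0=[P2,P3,P4,P5,P1] Q1=[] Q2=[]
t=3-6: P2@Q0 runs 3, rem=10, I/O yield, promote→Q0. Q0=[P3,P4,P5,P1,P2] Q1=[] Q2=[]
t=6-9: P3@Q0 runs 3, rem=5, quantum used, demote→Q1. Q0=[P4,P5,P1,P2] Q1=[P3] Q2=[]
t=9-12: P4@Q0 runs 3, rem=5, quantum used, demote→Q1. Q0=[P5,P1,P2] Q1=[P3,P4] Q2=[]
t=12-15: P5@Q0 runs 3, rem=4, quantum used, demote→Q1. Q0=[P1,P2] Q1=[P3,P4,P5] Q2=[]
t=15-18: P1@Q0 runs 3, rem=8, I/O yield, promote→Q0. Q0=[P2,P1] Q1=[P3,P4,P5] Q2=[]
t=18-21: P2@Q0 runs 3, rem=7, I/O yield, promote→Q0. Q0=[P1,P2] Q1=[P3,P4,P5] Q2=[]
t=21-24: P1@Q0 runs 3, rem=5, I/O yield, promote→Q0. Q0=[P2,P1] Q1=[P3,P4,P5] Q2=[]
t=24-27: P2@Q0 runs 3, rem=4, I/O yield, promote→Q0. Q0=[P1,P2] Q1=[P3,P4,P5] Q2=[]
t=27-30: P1@Q0 runs 3, rem=2, I/O yield, promote→Q0. Q0=[P2,P1] Q1=[P3,P4,P5] Q2=[]
t=30-33: P2@Q0 runs 3, rem=1, I/O yield, promote→Q0. Q0=[P1,P2] Q1=[P3,P4,P5] Q2=[]
t=33-35: P1@Q0 runs 2, rem=0, completes. Q0=[P2] Q1=[P3,P4,P5] Q2=[]
t=35-36: P2@Q0 runs 1, rem=0, completes. Q0=[] Q1=[P3,P4,P5] Q2=[]
t=36-41: P3@Q1 runs 5, rem=0, completes. Q0=[] Q1=[P4,P5] Q2=[]
t=41-46: P4@Q1 runs 5, rem=0, completes. Q0=[] Q1=[P5] Q2=[]
t=46-50: P5@Q1 runs 4, rem=0, completes. Q0=[] Q1=[] Q2=[]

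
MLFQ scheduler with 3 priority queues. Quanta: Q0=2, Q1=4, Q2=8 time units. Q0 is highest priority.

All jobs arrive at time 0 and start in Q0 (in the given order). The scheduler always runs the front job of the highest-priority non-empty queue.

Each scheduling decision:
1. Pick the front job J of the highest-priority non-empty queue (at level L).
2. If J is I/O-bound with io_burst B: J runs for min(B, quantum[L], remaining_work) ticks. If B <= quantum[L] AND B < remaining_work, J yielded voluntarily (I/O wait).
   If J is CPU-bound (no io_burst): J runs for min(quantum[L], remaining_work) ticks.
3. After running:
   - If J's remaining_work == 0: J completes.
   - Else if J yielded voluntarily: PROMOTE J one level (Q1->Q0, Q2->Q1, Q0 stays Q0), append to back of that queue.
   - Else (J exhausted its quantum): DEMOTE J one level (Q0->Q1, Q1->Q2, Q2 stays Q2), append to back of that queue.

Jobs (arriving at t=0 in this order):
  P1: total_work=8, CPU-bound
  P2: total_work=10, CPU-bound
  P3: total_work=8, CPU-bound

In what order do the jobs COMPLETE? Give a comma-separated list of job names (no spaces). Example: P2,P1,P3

Answer: P1,P2,P3

Derivation:
t=0-2: P1@Q0 runs 2, rem=6, quantum used, demote→Q1. Q0=[P2,P3] Q1=[P1] Q2=[]
t=2-4: P2@Q0 runs 2, rem=8, quantum used, demote→Q1. Q0=[P3] Q1=[P1,P2] Q2=[]
t=4-6: P3@Q0 runs 2, rem=6, quantum used, demote→Q1. Q0=[] Q1=[P1,P2,P3] Q2=[]
t=6-10: P1@Q1 runs 4, rem=2, quantum used, demote→Q2. Q0=[] Q1=[P2,P3] Q2=[P1]
t=10-14: P2@Q1 runs 4, rem=4, quantum used, demote→Q2. Q0=[] Q1=[P3] Q2=[P1,P2]
t=14-18: P3@Q1 runs 4, rem=2, quantum used, demote→Q2. Q0=[] Q1=[] Q2=[P1,P2,P3]
t=18-20: P1@Q2 runs 2, rem=0, completes. Q0=[] Q1=[] Q2=[P2,P3]
t=20-24: P2@Q2 runs 4, rem=0, completes. Q0=[] Q1=[] Q2=[P3]
t=24-26: P3@Q2 runs 2, rem=0, completes. Q0=[] Q1=[] Q2=[]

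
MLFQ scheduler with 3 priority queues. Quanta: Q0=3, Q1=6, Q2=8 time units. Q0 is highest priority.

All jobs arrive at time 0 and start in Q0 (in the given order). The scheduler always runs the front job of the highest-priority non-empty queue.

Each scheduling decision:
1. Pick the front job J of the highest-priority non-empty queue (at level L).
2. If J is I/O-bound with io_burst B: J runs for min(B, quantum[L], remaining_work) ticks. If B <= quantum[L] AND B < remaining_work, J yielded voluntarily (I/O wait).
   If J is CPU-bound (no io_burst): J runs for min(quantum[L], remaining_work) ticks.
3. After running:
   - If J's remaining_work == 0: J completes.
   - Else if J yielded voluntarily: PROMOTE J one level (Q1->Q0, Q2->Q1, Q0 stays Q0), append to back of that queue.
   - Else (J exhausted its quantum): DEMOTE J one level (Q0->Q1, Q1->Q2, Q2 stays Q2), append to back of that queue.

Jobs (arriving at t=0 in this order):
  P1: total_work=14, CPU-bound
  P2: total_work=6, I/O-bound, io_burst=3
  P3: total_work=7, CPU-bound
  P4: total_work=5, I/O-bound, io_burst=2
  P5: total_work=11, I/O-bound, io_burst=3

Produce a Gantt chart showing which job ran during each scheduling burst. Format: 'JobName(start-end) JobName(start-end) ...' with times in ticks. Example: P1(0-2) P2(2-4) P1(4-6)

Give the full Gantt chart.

Answer: P1(0-3) P2(3-6) P3(6-9) P4(9-11) P5(11-14) P2(14-17) P4(17-19) P5(19-22) P4(22-23) P5(23-26) P5(26-28) P1(28-34) P3(34-38) P1(38-43)

Derivation:
t=0-3: P1@Q0 runs 3, rem=11, quantum used, demote→Q1. Q0=[P2,P3,P4,P5] Q1=[P1] Q2=[]
t=3-6: P2@Q0 runs 3, rem=3, I/O yield, promote→Q0. Q0=[P3,P4,P5,P2] Q1=[P1] Q2=[]
t=6-9: P3@Q0 runs 3, rem=4, quantum used, demote→Q1. Q0=[P4,P5,P2] Q1=[P1,P3] Q2=[]
t=9-11: P4@Q0 runs 2, rem=3, I/O yield, promote→Q0. Q0=[P5,P2,P4] Q1=[P1,P3] Q2=[]
t=11-14: P5@Q0 runs 3, rem=8, I/O yield, promote→Q0. Q0=[P2,P4,P5] Q1=[P1,P3] Q2=[]
t=14-17: P2@Q0 runs 3, rem=0, completes. Q0=[P4,P5] Q1=[P1,P3] Q2=[]
t=17-19: P4@Q0 runs 2, rem=1, I/O yield, promote→Q0. Q0=[P5,P4] Q1=[P1,P3] Q2=[]
t=19-22: P5@Q0 runs 3, rem=5, I/O yield, promote→Q0. Q0=[P4,P5] Q1=[P1,P3] Q2=[]
t=22-23: P4@Q0 runs 1, rem=0, completes. Q0=[P5] Q1=[P1,P3] Q2=[]
t=23-26: P5@Q0 runs 3, rem=2, I/O yield, promote→Q0. Q0=[P5] Q1=[P1,P3] Q2=[]
t=26-28: P5@Q0 runs 2, rem=0, completes. Q0=[] Q1=[P1,P3] Q2=[]
t=28-34: P1@Q1 runs 6, rem=5, quantum used, demote→Q2. Q0=[] Q1=[P3] Q2=[P1]
t=34-38: P3@Q1 runs 4, rem=0, completes. Q0=[] Q1=[] Q2=[P1]
t=38-43: P1@Q2 runs 5, rem=0, completes. Q0=[] Q1=[] Q2=[]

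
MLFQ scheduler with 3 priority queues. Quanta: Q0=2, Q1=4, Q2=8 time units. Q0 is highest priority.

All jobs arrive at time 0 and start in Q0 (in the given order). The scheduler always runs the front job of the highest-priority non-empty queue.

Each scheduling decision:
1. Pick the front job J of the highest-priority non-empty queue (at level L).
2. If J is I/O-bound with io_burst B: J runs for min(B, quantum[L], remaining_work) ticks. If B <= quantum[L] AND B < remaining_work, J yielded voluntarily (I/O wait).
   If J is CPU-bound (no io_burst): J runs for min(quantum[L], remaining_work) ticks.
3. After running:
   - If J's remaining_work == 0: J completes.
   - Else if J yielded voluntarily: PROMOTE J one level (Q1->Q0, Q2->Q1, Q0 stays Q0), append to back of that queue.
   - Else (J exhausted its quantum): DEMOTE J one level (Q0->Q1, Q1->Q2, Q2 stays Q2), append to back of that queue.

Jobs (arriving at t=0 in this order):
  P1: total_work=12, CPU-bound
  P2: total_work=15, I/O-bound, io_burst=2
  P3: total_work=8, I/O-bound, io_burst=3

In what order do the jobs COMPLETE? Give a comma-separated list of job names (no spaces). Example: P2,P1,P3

Answer: P2,P3,P1

Derivation:
t=0-2: P1@Q0 runs 2, rem=10, quantum used, demote→Q1. Q0=[P2,P3] Q1=[P1] Q2=[]
t=2-4: P2@Q0 runs 2, rem=13, I/O yield, promote→Q0. Q0=[P3,P2] Q1=[P1] Q2=[]
t=4-6: P3@Q0 runs 2, rem=6, quantum used, demote→Q1. Q0=[P2] Q1=[P1,P3] Q2=[]
t=6-8: P2@Q0 runs 2, rem=11, I/O yield, promote→Q0. Q0=[P2] Q1=[P1,P3] Q2=[]
t=8-10: P2@Q0 runs 2, rem=9, I/O yield, promote→Q0. Q0=[P2] Q1=[P1,P3] Q2=[]
t=10-12: P2@Q0 runs 2, rem=7, I/O yield, promote→Q0. Q0=[P2] Q1=[P1,P3] Q2=[]
t=12-14: P2@Q0 runs 2, rem=5, I/O yield, promote→Q0. Q0=[P2] Q1=[P1,P3] Q2=[]
t=14-16: P2@Q0 runs 2, rem=3, I/O yield, promote→Q0. Q0=[P2] Q1=[P1,P3] Q2=[]
t=16-18: P2@Q0 runs 2, rem=1, I/O yield, promote→Q0. Q0=[P2] Q1=[P1,P3] Q2=[]
t=18-19: P2@Q0 runs 1, rem=0, completes. Q0=[] Q1=[P1,P3] Q2=[]
t=19-23: P1@Q1 runs 4, rem=6, quantum used, demote→Q2. Q0=[] Q1=[P3] Q2=[P1]
t=23-26: P3@Q1 runs 3, rem=3, I/O yield, promote→Q0. Q0=[P3] Q1=[] Q2=[P1]
t=26-28: P3@Q0 runs 2, rem=1, quantum used, demote→Q1. Q0=[] Q1=[P3] Q2=[P1]
t=28-29: P3@Q1 runs 1, rem=0, completes. Q0=[] Q1=[] Q2=[P1]
t=29-35: P1@Q2 runs 6, rem=0, completes. Q0=[] Q1=[] Q2=[]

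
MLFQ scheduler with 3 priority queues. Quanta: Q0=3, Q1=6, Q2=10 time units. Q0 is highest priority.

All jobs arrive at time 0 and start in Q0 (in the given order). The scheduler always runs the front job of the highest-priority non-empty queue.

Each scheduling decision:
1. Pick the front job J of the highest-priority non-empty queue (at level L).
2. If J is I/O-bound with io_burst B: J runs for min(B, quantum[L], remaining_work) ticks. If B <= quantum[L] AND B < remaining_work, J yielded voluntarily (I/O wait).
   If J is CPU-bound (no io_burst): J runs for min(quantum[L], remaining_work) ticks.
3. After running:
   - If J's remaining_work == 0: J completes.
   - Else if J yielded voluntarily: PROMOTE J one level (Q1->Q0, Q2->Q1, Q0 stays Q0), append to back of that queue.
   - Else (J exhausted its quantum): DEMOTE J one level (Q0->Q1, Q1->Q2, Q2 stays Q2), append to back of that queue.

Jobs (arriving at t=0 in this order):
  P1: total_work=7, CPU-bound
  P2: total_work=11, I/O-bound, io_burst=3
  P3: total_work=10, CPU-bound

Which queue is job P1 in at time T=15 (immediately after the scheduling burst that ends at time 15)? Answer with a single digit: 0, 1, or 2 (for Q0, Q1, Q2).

Answer: 1

Derivation:
t=0-3: P1@Q0 runs 3, rem=4, quantum used, demote→Q1. Q0=[P2,P3] Q1=[P1] Q2=[]
t=3-6: P2@Q0 runs 3, rem=8, I/O yield, promote→Q0. Q0=[P3,P2] Q1=[P1] Q2=[]
t=6-9: P3@Q0 runs 3, rem=7, quantum used, demote→Q1. Q0=[P2] Q1=[P1,P3] Q2=[]
t=9-12: P2@Q0 runs 3, rem=5, I/O yield, promote→Q0. Q0=[P2] Q1=[P1,P3] Q2=[]
t=12-15: P2@Q0 runs 3, rem=2, I/O yield, promote→Q0. Q0=[P2] Q1=[P1,P3] Q2=[]
t=15-17: P2@Q0 runs 2, rem=0, completes. Q0=[] Q1=[P1,P3] Q2=[]
t=17-21: P1@Q1 runs 4, rem=0, completes. Q0=[] Q1=[P3] Q2=[]
t=21-27: P3@Q1 runs 6, rem=1, quantum used, demote→Q2. Q0=[] Q1=[] Q2=[P3]
t=27-28: P3@Q2 runs 1, rem=0, completes. Q0=[] Q1=[] Q2=[]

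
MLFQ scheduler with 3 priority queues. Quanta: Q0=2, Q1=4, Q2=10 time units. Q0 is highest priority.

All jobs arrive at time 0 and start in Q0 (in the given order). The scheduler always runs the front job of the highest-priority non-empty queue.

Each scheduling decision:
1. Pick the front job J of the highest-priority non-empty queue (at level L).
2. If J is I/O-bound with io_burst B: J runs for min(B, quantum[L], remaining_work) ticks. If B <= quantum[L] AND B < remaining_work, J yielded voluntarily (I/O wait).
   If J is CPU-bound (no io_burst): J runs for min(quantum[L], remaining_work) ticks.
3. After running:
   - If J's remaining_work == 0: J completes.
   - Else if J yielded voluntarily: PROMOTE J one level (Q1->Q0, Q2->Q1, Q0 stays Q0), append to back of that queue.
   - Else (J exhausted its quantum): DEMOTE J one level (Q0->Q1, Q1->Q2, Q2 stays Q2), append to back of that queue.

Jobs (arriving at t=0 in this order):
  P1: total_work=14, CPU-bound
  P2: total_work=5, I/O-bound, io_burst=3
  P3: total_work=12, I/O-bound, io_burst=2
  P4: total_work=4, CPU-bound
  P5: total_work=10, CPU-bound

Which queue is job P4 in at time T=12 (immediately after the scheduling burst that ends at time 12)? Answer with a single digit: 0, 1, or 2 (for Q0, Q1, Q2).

Answer: 1

Derivation:
t=0-2: P1@Q0 runs 2, rem=12, quantum used, demote→Q1. Q0=[P2,P3,P4,P5] Q1=[P1] Q2=[]
t=2-4: P2@Q0 runs 2, rem=3, quantum used, demote→Q1. Q0=[P3,P4,P5] Q1=[P1,P2] Q2=[]
t=4-6: P3@Q0 runs 2, rem=10, I/O yield, promote→Q0. Q0=[P4,P5,P3] Q1=[P1,P2] Q2=[]
t=6-8: P4@Q0 runs 2, rem=2, quantum used, demote→Q1. Q0=[P5,P3] Q1=[P1,P2,P4] Q2=[]
t=8-10: P5@Q0 runs 2, rem=8, quantum used, demote→Q1. Q0=[P3] Q1=[P1,P2,P4,P5] Q2=[]
t=10-12: P3@Q0 runs 2, rem=8, I/O yield, promote→Q0. Q0=[P3] Q1=[P1,P2,P4,P5] Q2=[]
t=12-14: P3@Q0 runs 2, rem=6, I/O yield, promote→Q0. Q0=[P3] Q1=[P1,P2,P4,P5] Q2=[]
t=14-16: P3@Q0 runs 2, rem=4, I/O yield, promote→Q0. Q0=[P3] Q1=[P1,P2,P4,P5] Q2=[]
t=16-18: P3@Q0 runs 2, rem=2, I/O yield, promote→Q0. Q0=[P3] Q1=[P1,P2,P4,P5] Q2=[]
t=18-20: P3@Q0 runs 2, rem=0, completes. Q0=[] Q1=[P1,P2,P4,P5] Q2=[]
t=20-24: P1@Q1 runs 4, rem=8, quantum used, demote→Q2. Q0=[] Q1=[P2,P4,P5] Q2=[P1]
t=24-27: P2@Q1 runs 3, rem=0, completes. Q0=[] Q1=[P4,P5] Q2=[P1]
t=27-29: P4@Q1 runs 2, rem=0, completes. Q0=[] Q1=[P5] Q2=[P1]
t=29-33: P5@Q1 runs 4, rem=4, quantum used, demote→Q2. Q0=[] Q1=[] Q2=[P1,P5]
t=33-41: P1@Q2 runs 8, rem=0, completes. Q0=[] Q1=[] Q2=[P5]
t=41-45: P5@Q2 runs 4, rem=0, completes. Q0=[] Q1=[] Q2=[]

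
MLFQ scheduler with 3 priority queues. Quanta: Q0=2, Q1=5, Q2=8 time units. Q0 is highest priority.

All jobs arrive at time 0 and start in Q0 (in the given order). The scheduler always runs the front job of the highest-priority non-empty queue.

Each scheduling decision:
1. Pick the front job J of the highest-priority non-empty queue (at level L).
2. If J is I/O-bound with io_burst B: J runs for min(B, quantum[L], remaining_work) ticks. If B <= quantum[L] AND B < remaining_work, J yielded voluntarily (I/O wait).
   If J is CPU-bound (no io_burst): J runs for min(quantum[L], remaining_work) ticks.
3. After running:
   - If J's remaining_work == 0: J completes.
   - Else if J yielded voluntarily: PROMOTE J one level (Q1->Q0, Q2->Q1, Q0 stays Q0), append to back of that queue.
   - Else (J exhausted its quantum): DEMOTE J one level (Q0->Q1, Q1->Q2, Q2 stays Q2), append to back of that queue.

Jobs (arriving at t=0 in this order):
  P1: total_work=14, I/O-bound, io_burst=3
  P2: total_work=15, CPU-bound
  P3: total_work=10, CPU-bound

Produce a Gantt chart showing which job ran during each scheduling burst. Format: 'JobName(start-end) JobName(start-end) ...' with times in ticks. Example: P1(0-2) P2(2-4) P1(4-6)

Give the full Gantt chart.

Answer: P1(0-2) P2(2-4) P3(4-6) P1(6-9) P1(9-11) P2(11-16) P3(16-21) P1(21-24) P1(24-26) P1(26-28) P2(28-36) P3(36-39)

Derivation:
t=0-2: P1@Q0 runs 2, rem=12, quantum used, demote→Q1. Q0=[P2,P3] Q1=[P1] Q2=[]
t=2-4: P2@Q0 runs 2, rem=13, quantum used, demote→Q1. Q0=[P3] Q1=[P1,P2] Q2=[]
t=4-6: P3@Q0 runs 2, rem=8, quantum used, demote→Q1. Q0=[] Q1=[P1,P2,P3] Q2=[]
t=6-9: P1@Q1 runs 3, rem=9, I/O yield, promote→Q0. Q0=[P1] Q1=[P2,P3] Q2=[]
t=9-11: P1@Q0 runs 2, rem=7, quantum used, demote→Q1. Q0=[] Q1=[P2,P3,P1] Q2=[]
t=11-16: P2@Q1 runs 5, rem=8, quantum used, demote→Q2. Q0=[] Q1=[P3,P1] Q2=[P2]
t=16-21: P3@Q1 runs 5, rem=3, quantum used, demote→Q2. Q0=[] Q1=[P1] Q2=[P2,P3]
t=21-24: P1@Q1 runs 3, rem=4, I/O yield, promote→Q0. Q0=[P1] Q1=[] Q2=[P2,P3]
t=24-26: P1@Q0 runs 2, rem=2, quantum used, demote→Q1. Q0=[] Q1=[P1] Q2=[P2,P3]
t=26-28: P1@Q1 runs 2, rem=0, completes. Q0=[] Q1=[] Q2=[P2,P3]
t=28-36: P2@Q2 runs 8, rem=0, completes. Q0=[] Q1=[] Q2=[P3]
t=36-39: P3@Q2 runs 3, rem=0, completes. Q0=[] Q1=[] Q2=[]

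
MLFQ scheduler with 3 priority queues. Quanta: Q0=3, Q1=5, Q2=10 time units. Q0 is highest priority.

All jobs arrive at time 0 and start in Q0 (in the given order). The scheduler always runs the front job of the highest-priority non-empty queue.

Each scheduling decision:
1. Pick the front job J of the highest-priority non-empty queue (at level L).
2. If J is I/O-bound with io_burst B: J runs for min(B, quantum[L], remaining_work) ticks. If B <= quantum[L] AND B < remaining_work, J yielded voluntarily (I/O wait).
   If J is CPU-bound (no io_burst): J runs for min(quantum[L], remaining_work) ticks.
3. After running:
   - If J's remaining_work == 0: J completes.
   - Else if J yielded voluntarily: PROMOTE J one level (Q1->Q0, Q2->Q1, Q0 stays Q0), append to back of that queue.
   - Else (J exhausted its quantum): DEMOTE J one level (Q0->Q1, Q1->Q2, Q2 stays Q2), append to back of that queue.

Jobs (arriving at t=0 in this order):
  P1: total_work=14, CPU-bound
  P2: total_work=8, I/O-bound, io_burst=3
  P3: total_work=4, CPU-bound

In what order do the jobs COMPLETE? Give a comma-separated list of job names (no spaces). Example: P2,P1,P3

Answer: P2,P3,P1

Derivation:
t=0-3: P1@Q0 runs 3, rem=11, quantum used, demote→Q1. Q0=[P2,P3] Q1=[P1] Q2=[]
t=3-6: P2@Q0 runs 3, rem=5, I/O yield, promote→Q0. Q0=[P3,P2] Q1=[P1] Q2=[]
t=6-9: P3@Q0 runs 3, rem=1, quantum used, demote→Q1. Q0=[P2] Q1=[P1,P3] Q2=[]
t=9-12: P2@Q0 runs 3, rem=2, I/O yield, promote→Q0. Q0=[P2] Q1=[P1,P3] Q2=[]
t=12-14: P2@Q0 runs 2, rem=0, completes. Q0=[] Q1=[P1,P3] Q2=[]
t=14-19: P1@Q1 runs 5, rem=6, quantum used, demote→Q2. Q0=[] Q1=[P3] Q2=[P1]
t=19-20: P3@Q1 runs 1, rem=0, completes. Q0=[] Q1=[] Q2=[P1]
t=20-26: P1@Q2 runs 6, rem=0, completes. Q0=[] Q1=[] Q2=[]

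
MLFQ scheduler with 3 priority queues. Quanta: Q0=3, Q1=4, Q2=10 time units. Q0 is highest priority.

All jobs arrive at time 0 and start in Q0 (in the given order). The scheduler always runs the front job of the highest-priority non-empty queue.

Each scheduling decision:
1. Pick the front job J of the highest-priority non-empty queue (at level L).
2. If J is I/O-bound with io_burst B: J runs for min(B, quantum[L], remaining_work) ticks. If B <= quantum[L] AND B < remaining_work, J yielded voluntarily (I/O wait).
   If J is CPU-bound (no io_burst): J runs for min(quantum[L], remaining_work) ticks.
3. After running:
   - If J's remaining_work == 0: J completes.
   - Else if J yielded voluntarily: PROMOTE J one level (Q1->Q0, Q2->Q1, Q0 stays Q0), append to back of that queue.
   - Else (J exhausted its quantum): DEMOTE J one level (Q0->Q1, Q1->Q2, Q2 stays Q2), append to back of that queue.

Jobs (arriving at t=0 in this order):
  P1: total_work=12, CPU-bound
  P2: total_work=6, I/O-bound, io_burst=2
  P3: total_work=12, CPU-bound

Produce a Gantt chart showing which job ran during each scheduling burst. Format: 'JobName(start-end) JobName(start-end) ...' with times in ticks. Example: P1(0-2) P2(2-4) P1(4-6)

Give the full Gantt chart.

Answer: P1(0-3) P2(3-5) P3(5-8) P2(8-10) P2(10-12) P1(12-16) P3(16-20) P1(20-25) P3(25-30)

Derivation:
t=0-3: P1@Q0 runs 3, rem=9, quantum used, demote→Q1. Q0=[P2,P3] Q1=[P1] Q2=[]
t=3-5: P2@Q0 runs 2, rem=4, I/O yield, promote→Q0. Q0=[P3,P2] Q1=[P1] Q2=[]
t=5-8: P3@Q0 runs 3, rem=9, quantum used, demote→Q1. Q0=[P2] Q1=[P1,P3] Q2=[]
t=8-10: P2@Q0 runs 2, rem=2, I/O yield, promote→Q0. Q0=[P2] Q1=[P1,P3] Q2=[]
t=10-12: P2@Q0 runs 2, rem=0, completes. Q0=[] Q1=[P1,P3] Q2=[]
t=12-16: P1@Q1 runs 4, rem=5, quantum used, demote→Q2. Q0=[] Q1=[P3] Q2=[P1]
t=16-20: P3@Q1 runs 4, rem=5, quantum used, demote→Q2. Q0=[] Q1=[] Q2=[P1,P3]
t=20-25: P1@Q2 runs 5, rem=0, completes. Q0=[] Q1=[] Q2=[P3]
t=25-30: P3@Q2 runs 5, rem=0, completes. Q0=[] Q1=[] Q2=[]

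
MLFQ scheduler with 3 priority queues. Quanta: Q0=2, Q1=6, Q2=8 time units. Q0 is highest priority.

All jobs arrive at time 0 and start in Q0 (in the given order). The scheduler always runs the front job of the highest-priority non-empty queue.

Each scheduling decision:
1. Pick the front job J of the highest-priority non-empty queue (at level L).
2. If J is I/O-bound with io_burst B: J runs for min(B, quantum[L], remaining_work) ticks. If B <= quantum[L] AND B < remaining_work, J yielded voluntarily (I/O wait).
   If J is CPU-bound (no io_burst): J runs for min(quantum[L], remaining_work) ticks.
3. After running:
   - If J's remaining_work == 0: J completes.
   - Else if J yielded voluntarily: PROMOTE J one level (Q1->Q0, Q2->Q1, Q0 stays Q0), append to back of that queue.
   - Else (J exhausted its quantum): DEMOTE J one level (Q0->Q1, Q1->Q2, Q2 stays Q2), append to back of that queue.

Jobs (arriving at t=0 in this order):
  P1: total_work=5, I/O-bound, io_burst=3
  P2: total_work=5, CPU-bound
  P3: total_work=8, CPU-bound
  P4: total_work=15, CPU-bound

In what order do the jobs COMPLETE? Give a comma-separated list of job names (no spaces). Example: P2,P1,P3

Answer: P1,P2,P3,P4

Derivation:
t=0-2: P1@Q0 runs 2, rem=3, quantum used, demote→Q1. Q0=[P2,P3,P4] Q1=[P1] Q2=[]
t=2-4: P2@Q0 runs 2, rem=3, quantum used, demote→Q1. Q0=[P3,P4] Q1=[P1,P2] Q2=[]
t=4-6: P3@Q0 runs 2, rem=6, quantum used, demote→Q1. Q0=[P4] Q1=[P1,P2,P3] Q2=[]
t=6-8: P4@Q0 runs 2, rem=13, quantum used, demote→Q1. Q0=[] Q1=[P1,P2,P3,P4] Q2=[]
t=8-11: P1@Q1 runs 3, rem=0, completes. Q0=[] Q1=[P2,P3,P4] Q2=[]
t=11-14: P2@Q1 runs 3, rem=0, completes. Q0=[] Q1=[P3,P4] Q2=[]
t=14-20: P3@Q1 runs 6, rem=0, completes. Q0=[] Q1=[P4] Q2=[]
t=20-26: P4@Q1 runs 6, rem=7, quantum used, demote→Q2. Q0=[] Q1=[] Q2=[P4]
t=26-33: P4@Q2 runs 7, rem=0, completes. Q0=[] Q1=[] Q2=[]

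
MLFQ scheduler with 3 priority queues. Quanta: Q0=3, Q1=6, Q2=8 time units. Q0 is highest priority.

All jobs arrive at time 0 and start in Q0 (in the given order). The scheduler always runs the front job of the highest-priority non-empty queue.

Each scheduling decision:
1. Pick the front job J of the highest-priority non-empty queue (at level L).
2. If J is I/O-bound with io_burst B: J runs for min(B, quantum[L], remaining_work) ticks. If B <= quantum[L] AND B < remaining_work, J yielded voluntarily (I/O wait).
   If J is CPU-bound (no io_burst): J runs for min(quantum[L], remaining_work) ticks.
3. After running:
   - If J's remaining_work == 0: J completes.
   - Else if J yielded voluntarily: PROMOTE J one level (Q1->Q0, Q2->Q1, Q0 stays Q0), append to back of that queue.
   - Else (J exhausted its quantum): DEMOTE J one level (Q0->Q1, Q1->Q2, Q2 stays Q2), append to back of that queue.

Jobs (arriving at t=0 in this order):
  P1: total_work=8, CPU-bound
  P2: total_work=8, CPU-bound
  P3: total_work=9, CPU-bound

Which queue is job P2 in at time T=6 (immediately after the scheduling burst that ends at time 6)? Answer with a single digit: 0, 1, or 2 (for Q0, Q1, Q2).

t=0-3: P1@Q0 runs 3, rem=5, quantum used, demote→Q1. Q0=[P2,P3] Q1=[P1] Q2=[]
t=3-6: P2@Q0 runs 3, rem=5, quantum used, demote→Q1. Q0=[P3] Q1=[P1,P2] Q2=[]
t=6-9: P3@Q0 runs 3, rem=6, quantum used, demote→Q1. Q0=[] Q1=[P1,P2,P3] Q2=[]
t=9-14: P1@Q1 runs 5, rem=0, completes. Q0=[] Q1=[P2,P3] Q2=[]
t=14-19: P2@Q1 runs 5, rem=0, completes. Q0=[] Q1=[P3] Q2=[]
t=19-25: P3@Q1 runs 6, rem=0, completes. Q0=[] Q1=[] Q2=[]

Answer: 1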